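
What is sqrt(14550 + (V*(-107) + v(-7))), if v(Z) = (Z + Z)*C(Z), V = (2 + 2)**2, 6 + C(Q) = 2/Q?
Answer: sqrt(12926) ≈ 113.69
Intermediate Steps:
C(Q) = -6 + 2/Q
V = 16 (V = 4**2 = 16)
v(Z) = 2*Z*(-6 + 2/Z) (v(Z) = (Z + Z)*(-6 + 2/Z) = (2*Z)*(-6 + 2/Z) = 2*Z*(-6 + 2/Z))
sqrt(14550 + (V*(-107) + v(-7))) = sqrt(14550 + (16*(-107) + (4 - 12*(-7)))) = sqrt(14550 + (-1712 + (4 + 84))) = sqrt(14550 + (-1712 + 88)) = sqrt(14550 - 1624) = sqrt(12926)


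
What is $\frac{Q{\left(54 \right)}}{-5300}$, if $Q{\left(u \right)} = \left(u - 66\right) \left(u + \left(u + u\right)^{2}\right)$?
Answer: $\frac{35154}{1325} \approx 26.531$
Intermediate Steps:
$Q{\left(u \right)} = \left(-66 + u\right) \left(u + 4 u^{2}\right)$ ($Q{\left(u \right)} = \left(-66 + u\right) \left(u + \left(2 u\right)^{2}\right) = \left(-66 + u\right) \left(u + 4 u^{2}\right)$)
$\frac{Q{\left(54 \right)}}{-5300} = \frac{54 \left(-66 - 14202 + 4 \cdot 54^{2}\right)}{-5300} = 54 \left(-66 - 14202 + 4 \cdot 2916\right) \left(- \frac{1}{5300}\right) = 54 \left(-66 - 14202 + 11664\right) \left(- \frac{1}{5300}\right) = 54 \left(-2604\right) \left(- \frac{1}{5300}\right) = \left(-140616\right) \left(- \frac{1}{5300}\right) = \frac{35154}{1325}$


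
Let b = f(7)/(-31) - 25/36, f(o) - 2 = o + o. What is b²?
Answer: 1825201/1245456 ≈ 1.4655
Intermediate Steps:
f(o) = 2 + 2*o (f(o) = 2 + (o + o) = 2 + 2*o)
b = -1351/1116 (b = (2 + 2*7)/(-31) - 25/36 = (2 + 14)*(-1/31) - 25*1/36 = 16*(-1/31) - 25/36 = -16/31 - 25/36 = -1351/1116 ≈ -1.2106)
b² = (-1351/1116)² = 1825201/1245456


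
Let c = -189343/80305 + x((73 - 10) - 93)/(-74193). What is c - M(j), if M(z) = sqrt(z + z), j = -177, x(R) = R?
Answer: -4681838683/1986022955 - I*sqrt(354) ≈ -2.3574 - 18.815*I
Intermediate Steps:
M(z) = sqrt(2)*sqrt(z) (M(z) = sqrt(2*z) = sqrt(2)*sqrt(z))
c = -4681838683/1986022955 (c = -189343/80305 + ((73 - 10) - 93)/(-74193) = -189343*1/80305 + (63 - 93)*(-1/74193) = -189343/80305 - 30*(-1/74193) = -189343/80305 + 10/24731 = -4681838683/1986022955 ≈ -2.3574)
c - M(j) = -4681838683/1986022955 - sqrt(2)*sqrt(-177) = -4681838683/1986022955 - sqrt(2)*I*sqrt(177) = -4681838683/1986022955 - I*sqrt(354)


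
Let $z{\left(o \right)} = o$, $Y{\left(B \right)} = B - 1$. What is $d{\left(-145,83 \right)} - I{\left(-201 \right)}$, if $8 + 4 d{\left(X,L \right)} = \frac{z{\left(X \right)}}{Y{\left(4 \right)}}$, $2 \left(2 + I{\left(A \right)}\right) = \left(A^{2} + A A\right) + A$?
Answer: $- \frac{483751}{12} \approx -40313.0$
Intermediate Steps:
$Y{\left(B \right)} = -1 + B$
$I{\left(A \right)} = -2 + A^{2} + \frac{A}{2}$ ($I{\left(A \right)} = -2 + \frac{\left(A^{2} + A A\right) + A}{2} = -2 + \frac{\left(A^{2} + A^{2}\right) + A}{2} = -2 + \frac{2 A^{2} + A}{2} = -2 + \frac{A + 2 A^{2}}{2} = -2 + \left(A^{2} + \frac{A}{2}\right) = -2 + A^{2} + \frac{A}{2}$)
$d{\left(X,L \right)} = -2 + \frac{X}{12}$ ($d{\left(X,L \right)} = -2 + \frac{X \frac{1}{-1 + 4}}{4} = -2 + \frac{X \frac{1}{3}}{4} = -2 + \frac{\frac{1}{3} X}{4} = -2 + \frac{X}{12}$)
$d{\left(-145,83 \right)} - I{\left(-201 \right)} = \left(-2 + \frac{1}{12} \left(-145\right)\right) - \left(-2 + \left(-201\right)^{2} + \frac{1}{2} \left(-201\right)\right) = \left(-2 - \frac{145}{12}\right) - \left(-2 + 40401 - \frac{201}{2}\right) = - \frac{169}{12} - \frac{80597}{2} = - \frac{483751}{12}$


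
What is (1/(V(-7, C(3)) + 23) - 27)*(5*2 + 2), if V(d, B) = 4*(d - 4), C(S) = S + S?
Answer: -2272/7 ≈ -324.57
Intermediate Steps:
C(S) = 2*S
V(d, B) = -16 + 4*d (V(d, B) = 4*(-4 + d) = -16 + 4*d)
(1/(V(-7, C(3)) + 23) - 27)*(5*2 + 2) = (1/((-16 + 4*(-7)) + 23) - 27)*(5*2 + 2) = (1/((-16 - 28) + 23) - 27)*(10 + 2) = (1/(-44 + 23) - 27)*12 = (1/(-21) - 27)*12 = (-1/21 - 27)*12 = -568/21*12 = -2272/7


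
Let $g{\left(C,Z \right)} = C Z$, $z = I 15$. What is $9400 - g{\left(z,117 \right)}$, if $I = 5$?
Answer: $625$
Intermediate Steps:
$z = 75$ ($z = 5 \cdot 15 = 75$)
$9400 - g{\left(z,117 \right)} = 9400 - 75 \cdot 117 = 9400 - 8775 = 625$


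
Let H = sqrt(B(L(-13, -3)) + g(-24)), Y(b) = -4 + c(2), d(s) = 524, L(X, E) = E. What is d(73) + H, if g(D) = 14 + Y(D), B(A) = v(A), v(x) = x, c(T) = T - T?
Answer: 524 + sqrt(7) ≈ 526.65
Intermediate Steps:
c(T) = 0
B(A) = A
Y(b) = -4 (Y(b) = -4 + 0 = -4)
g(D) = 10 (g(D) = 14 - 4 = 10)
H = sqrt(7) (H = sqrt(-3 + 10) = sqrt(7) ≈ 2.6458)
d(73) + H = 524 + sqrt(7)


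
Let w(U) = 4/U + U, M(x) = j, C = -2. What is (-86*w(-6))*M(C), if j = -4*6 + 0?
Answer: -13760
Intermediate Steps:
j = -24 (j = -24 + 0 = -24)
M(x) = -24
w(U) = U + 4/U
(-86*w(-6))*M(C) = -86*(-6 + 4/(-6))*(-24) = -86*(-6 + 4*(-⅙))*(-24) = -86*(-6 - ⅔)*(-24) = -86*(-20/3)*(-24) = (1720/3)*(-24) = -13760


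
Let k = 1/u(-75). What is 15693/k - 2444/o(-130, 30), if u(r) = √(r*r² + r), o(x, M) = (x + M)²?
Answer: -611/2500 + 78465*I*√16878 ≈ -0.2444 + 1.0194e+7*I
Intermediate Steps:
o(x, M) = (M + x)²
u(r) = √(r + r³) (u(r) = √(r³ + r) = √(r + r³))
k = -I*√16878/84390 (k = 1/(√(-75 + (-75)³)) = 1/(√(-75 - 421875)) = 1/(√(-421950)) = 1/(5*I*√16878) = -I*√16878/84390 ≈ -0.0015395*I)
15693/k - 2444/o(-130, 30) = 15693/((-I*√16878/84390)) - 2444/(30 - 130)² = 15693*(5*I*√16878) - 2444/((-100)²) = 78465*I*√16878 - 2444/10000 = 78465*I*√16878 - 2444*1/10000 = 78465*I*√16878 - 611/2500 = -611/2500 + 78465*I*√16878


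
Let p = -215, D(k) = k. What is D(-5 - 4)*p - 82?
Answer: 1853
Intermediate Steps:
D(-5 - 4)*p - 82 = (-5 - 4)*(-215) - 82 = -9*(-215) - 82 = 1935 - 82 = 1853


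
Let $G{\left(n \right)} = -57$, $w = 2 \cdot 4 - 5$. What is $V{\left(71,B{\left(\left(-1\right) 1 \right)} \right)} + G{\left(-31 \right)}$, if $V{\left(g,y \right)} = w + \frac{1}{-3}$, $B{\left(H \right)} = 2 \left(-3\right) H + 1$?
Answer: $- \frac{163}{3} \approx -54.333$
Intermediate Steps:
$w = 3$ ($w = 8 - 5 = 3$)
$B{\left(H \right)} = 1 - 6 H$ ($B{\left(H \right)} = - 6 H + 1 = 1 - 6 H$)
$V{\left(g,y \right)} = \frac{8}{3}$ ($V{\left(g,y \right)} = 3 + \frac{1}{-3} = 3 - \frac{1}{3} = \frac{8}{3}$)
$V{\left(71,B{\left(\left(-1\right) 1 \right)} \right)} + G{\left(-31 \right)} = \frac{8}{3} - 57 = - \frac{163}{3}$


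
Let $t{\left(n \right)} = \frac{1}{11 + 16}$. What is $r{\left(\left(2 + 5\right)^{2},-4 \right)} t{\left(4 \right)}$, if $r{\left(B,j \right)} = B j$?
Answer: $- \frac{196}{27} \approx -7.2593$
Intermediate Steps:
$t{\left(n \right)} = \frac{1}{27}$
$r{\left(\left(2 + 5\right)^{2},-4 \right)} t{\left(4 \right)} = \left(2 + 5\right)^{2} \left(-4\right) \frac{1}{27} = 7^{2} \left(-4\right) \frac{1}{27} = 49 \left(-4\right) \frac{1}{27} = \left(-196\right) \frac{1}{27} = - \frac{196}{27}$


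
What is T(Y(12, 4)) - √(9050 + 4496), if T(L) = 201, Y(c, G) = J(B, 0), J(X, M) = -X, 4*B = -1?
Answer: 201 - √13546 ≈ 84.613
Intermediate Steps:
B = -¼ (B = (¼)*(-1) = -¼ ≈ -0.25000)
Y(c, G) = ¼ (Y(c, G) = -1*(-¼) = ¼)
T(Y(12, 4)) - √(9050 + 4496) = 201 - √(9050 + 4496) = 201 - √13546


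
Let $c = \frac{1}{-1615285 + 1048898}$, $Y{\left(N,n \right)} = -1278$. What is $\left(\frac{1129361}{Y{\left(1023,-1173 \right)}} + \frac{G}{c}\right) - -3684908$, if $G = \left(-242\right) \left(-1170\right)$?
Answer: $- \frac{204944081616977}{1278} \approx -1.6036 \cdot 10^{11}$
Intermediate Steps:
$G = 283140$
$c = - \frac{1}{566387}$ ($c = \frac{1}{-566387} = - \frac{1}{566387} \approx -1.7656 \cdot 10^{-6}$)
$\left(\frac{1129361}{Y{\left(1023,-1173 \right)}} + \frac{G}{c}\right) - -3684908 = \left(\frac{1129361}{-1278} + \frac{283140}{- \frac{1}{566387}}\right) - -3684908 = \left(1129361 \left(- \frac{1}{1278}\right) + 283140 \left(-566387\right)\right) + 3684908 = \left(- \frac{1129361}{1278} - 160366815180\right) + 3684908 = - \frac{204948790929401}{1278} + 3684908 = - \frac{204944081616977}{1278}$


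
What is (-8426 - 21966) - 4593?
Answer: -34985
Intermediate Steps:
(-8426 - 21966) - 4593 = -30392 - 4593 = -34985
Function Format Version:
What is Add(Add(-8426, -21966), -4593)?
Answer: -34985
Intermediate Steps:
Add(Add(-8426, -21966), -4593) = Add(-30392, -4593) = -34985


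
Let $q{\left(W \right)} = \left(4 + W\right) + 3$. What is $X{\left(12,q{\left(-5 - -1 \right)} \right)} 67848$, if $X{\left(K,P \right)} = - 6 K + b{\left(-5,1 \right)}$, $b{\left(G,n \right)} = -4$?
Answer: $-5156448$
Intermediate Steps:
$q{\left(W \right)} = 7 + W$
$X{\left(K,P \right)} = -4 - 6 K$ ($X{\left(K,P \right)} = - 6 K - 4 = -4 - 6 K$)
$X{\left(12,q{\left(-5 - -1 \right)} \right)} 67848 = \left(-4 - 72\right) 67848 = \left(-76\right) 67848 = -5156448$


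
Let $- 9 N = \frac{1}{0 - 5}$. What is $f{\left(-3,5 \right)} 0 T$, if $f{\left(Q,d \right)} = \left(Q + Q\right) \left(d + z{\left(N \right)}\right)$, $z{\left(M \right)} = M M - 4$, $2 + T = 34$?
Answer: $0$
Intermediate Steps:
$T = 32$ ($T = -2 + 34 = 32$)
$N = \frac{1}{45}$ ($N = - \frac{1}{9 \left(0 - 5\right)} = - \frac{1}{9 \left(-5\right)} = \left(- \frac{1}{9}\right) \left(- \frac{1}{5}\right) = \frac{1}{45} \approx 0.022222$)
$z{\left(M \right)} = -4 + M^{2}$ ($z{\left(M \right)} = M^{2} - 4 = -4 + M^{2}$)
$f{\left(Q,d \right)} = 2 Q \left(- \frac{8099}{2025} + d\right)$ ($f{\left(Q,d \right)} = \left(Q + Q\right) \left(d - \left(4 - \left(\frac{1}{45}\right)^{2}\right)\right) = 2 Q \left(d + \left(-4 + \frac{1}{2025}\right)\right) = 2 Q \left(d - \frac{8099}{2025}\right) = 2 Q \left(- \frac{8099}{2025} + d\right)$)
$f{\left(-3,5 \right)} 0 T = \frac{2}{2025} \left(-3\right) \left(-8099 + 2025 \cdot 5\right) 0 \cdot 32 = \frac{2}{2025} \left(-3\right) \left(-8099 + 10125\right) 0 \cdot 32 = \frac{2}{2025} \left(-3\right) 2026 \cdot 0 \cdot 32 = \left(- \frac{4052}{675}\right) 0 \cdot 32 = 0 \cdot 32 = 0$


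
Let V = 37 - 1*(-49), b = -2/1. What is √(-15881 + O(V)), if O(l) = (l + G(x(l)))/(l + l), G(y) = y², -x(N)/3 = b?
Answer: 3*I*√13050070/86 ≈ 126.02*I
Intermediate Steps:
b = -2 (b = -2*1 = -2)
x(N) = 6 (x(N) = -3*(-2) = 6)
V = 86 (V = 37 + 49 = 86)
O(l) = (36 + l)/(2*l) (O(l) = (l + 6²)/(l + l) = (l + 36)/((2*l)) = (36 + l)*(1/(2*l)) = (36 + l)/(2*l))
√(-15881 + O(V)) = √(-15881 + (½)*(36 + 86)/86) = √(-15881 + (½)*(1/86)*122) = √(-15881 + 61/86) = √(-1365705/86) = 3*I*√13050070/86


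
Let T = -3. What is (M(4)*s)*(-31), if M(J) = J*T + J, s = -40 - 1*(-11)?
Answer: -7192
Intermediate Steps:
s = -29 (s = -40 + 11 = -29)
M(J) = -2*J (M(J) = J*(-3) + J = -3*J + J = -2*J)
(M(4)*s)*(-31) = (-2*4*(-29))*(-31) = -8*(-29)*(-31) = 232*(-31) = -7192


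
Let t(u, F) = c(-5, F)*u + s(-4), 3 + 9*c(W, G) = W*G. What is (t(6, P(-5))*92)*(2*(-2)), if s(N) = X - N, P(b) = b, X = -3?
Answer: -17296/3 ≈ -5765.3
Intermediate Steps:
c(W, G) = -⅓ + G*W/9 (c(W, G) = -⅓ + (W*G)/9 = -⅓ + (G*W)/9 = -⅓ + G*W/9)
s(N) = -3 - N
t(u, F) = 1 + u*(-⅓ - 5*F/9) (t(u, F) = (-⅓ + (⅑)*F*(-5))*u + (-3 - 1*(-4)) = (-⅓ - 5*F/9)*u + (-3 + 4) = u*(-⅓ - 5*F/9) + 1 = 1 + u*(-⅓ - 5*F/9))
(t(6, P(-5))*92)*(2*(-2)) = ((1 - ⅑*6*(3 + 5*(-5)))*92)*(2*(-2)) = ((1 - ⅑*6*(3 - 25))*92)*(-4) = ((1 - ⅑*6*(-22))*92)*(-4) = ((1 + 44/3)*92)*(-4) = ((47/3)*92)*(-4) = (4324/3)*(-4) = -17296/3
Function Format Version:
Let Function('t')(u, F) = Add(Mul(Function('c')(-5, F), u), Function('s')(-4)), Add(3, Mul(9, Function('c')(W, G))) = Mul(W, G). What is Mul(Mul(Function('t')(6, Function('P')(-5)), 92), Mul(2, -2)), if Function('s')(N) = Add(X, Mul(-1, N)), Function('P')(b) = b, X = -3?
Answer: Rational(-17296, 3) ≈ -5765.3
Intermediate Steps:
Function('c')(W, G) = Add(Rational(-1, 3), Mul(Rational(1, 9), G, W)) (Function('c')(W, G) = Add(Rational(-1, 3), Mul(Rational(1, 9), Mul(W, G))) = Add(Rational(-1, 3), Mul(Rational(1, 9), Mul(G, W))) = Add(Rational(-1, 3), Mul(Rational(1, 9), G, W)))
Function('s')(N) = Add(-3, Mul(-1, N))
Function('t')(u, F) = Add(1, Mul(u, Add(Rational(-1, 3), Mul(Rational(-5, 9), F)))) (Function('t')(u, F) = Add(Mul(Add(Rational(-1, 3), Mul(Rational(1, 9), F, -5)), u), Add(-3, Mul(-1, -4))) = Add(Mul(Add(Rational(-1, 3), Mul(Rational(-5, 9), F)), u), Add(-3, 4)) = Add(Mul(u, Add(Rational(-1, 3), Mul(Rational(-5, 9), F))), 1) = Add(1, Mul(u, Add(Rational(-1, 3), Mul(Rational(-5, 9), F)))))
Mul(Mul(Function('t')(6, Function('P')(-5)), 92), Mul(2, -2)) = Mul(Mul(Add(1, Mul(Rational(-1, 9), 6, Add(3, Mul(5, -5)))), 92), Mul(2, -2)) = Mul(Mul(Add(1, Mul(Rational(-1, 9), 6, Add(3, -25))), 92), -4) = Mul(Mul(Add(1, Mul(Rational(-1, 9), 6, -22)), 92), -4) = Mul(Mul(Add(1, Rational(44, 3)), 92), -4) = Mul(Mul(Rational(47, 3), 92), -4) = Mul(Rational(4324, 3), -4) = Rational(-17296, 3)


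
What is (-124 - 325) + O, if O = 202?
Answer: -247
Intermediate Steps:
(-124 - 325) + O = (-124 - 325) + 202 = -449 + 202 = -247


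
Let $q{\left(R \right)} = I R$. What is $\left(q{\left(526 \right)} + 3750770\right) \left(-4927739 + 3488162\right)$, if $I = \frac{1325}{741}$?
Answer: $- \frac{1334016427129680}{247} \approx -5.4009 \cdot 10^{12}$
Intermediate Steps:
$I = \frac{1325}{741}$ ($I = 1325 \cdot \frac{1}{741} = \frac{1325}{741} \approx 1.7881$)
$q{\left(R \right)} = \frac{1325 R}{741}$
$\left(q{\left(526 \right)} + 3750770\right) \left(-4927739 + 3488162\right) = \left(\frac{1325}{741} \cdot 526 + 3750770\right) \left(-4927739 + 3488162\right) = \left(\frac{696950}{741} + 3750770\right) \left(-1439577\right) = \frac{2780017520}{741} \left(-1439577\right) = - \frac{1334016427129680}{247}$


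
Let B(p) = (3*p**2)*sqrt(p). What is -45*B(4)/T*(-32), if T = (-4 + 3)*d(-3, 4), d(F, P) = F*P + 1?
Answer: 138240/11 ≈ 12567.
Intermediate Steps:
d(F, P) = 1 + F*P
B(p) = 3*p**(5/2)
T = 11 (T = (-4 + 3)*(1 - 3*4) = -(1 - 12) = -1*(-11) = 11)
-45*B(4)/T*(-32) = -45*3*4**(5/2)/11*(-32) = -45*3*32/11*(-32) = -4320/11*(-32) = 138240/11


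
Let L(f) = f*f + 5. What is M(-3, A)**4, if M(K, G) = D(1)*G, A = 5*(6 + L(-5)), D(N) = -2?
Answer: 16796160000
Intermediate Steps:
L(f) = 5 + f**2 (L(f) = f**2 + 5 = 5 + f**2)
A = 180 (A = 5*(6 + (5 + (-5)**2)) = 5*(6 + (5 + 25)) = 5*(6 + 30) = 5*36 = 180)
M(K, G) = -2*G
M(-3, A)**4 = (-2*180)**4 = (-360)**4 = 16796160000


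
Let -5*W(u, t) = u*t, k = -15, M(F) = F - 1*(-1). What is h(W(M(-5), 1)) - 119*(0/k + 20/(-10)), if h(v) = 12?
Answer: 250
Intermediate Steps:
M(F) = 1 + F (M(F) = F + 1 = 1 + F)
W(u, t) = -t*u/5 (W(u, t) = -u*t/5 = -t*u/5)
h(W(M(-5), 1)) - 119*(0/k + 20/(-10)) = 12 - 119*(0/(-15) + 20/(-10)) = 12 - 119*(0*(-1/15) + 20*(-⅒)) = 12 - 119*(0 - 2) = 12 - 119*(-2) = 12 + 238 = 250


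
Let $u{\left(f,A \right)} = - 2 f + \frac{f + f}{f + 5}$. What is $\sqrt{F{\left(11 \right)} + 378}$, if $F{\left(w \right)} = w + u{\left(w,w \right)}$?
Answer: $\frac{\sqrt{5894}}{4} \approx 19.193$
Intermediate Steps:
$u{\left(f,A \right)} = - 2 f + \frac{2 f}{5 + f}$
$F{\left(w \right)} = w - \frac{2 w \left(4 + w\right)}{5 + w}$
$\sqrt{F{\left(11 \right)} + 378} = \sqrt{\frac{11 \left(-3 - 11\right)}{5 + 11} + 378} = \sqrt{\frac{11 \left(-3 - 11\right)}{16} + 378} = \sqrt{11 \cdot \frac{1}{16} \left(-14\right) + 378} = \sqrt{- \frac{77}{8} + 378} = \sqrt{\frac{2947}{8}} = \frac{\sqrt{5894}}{4}$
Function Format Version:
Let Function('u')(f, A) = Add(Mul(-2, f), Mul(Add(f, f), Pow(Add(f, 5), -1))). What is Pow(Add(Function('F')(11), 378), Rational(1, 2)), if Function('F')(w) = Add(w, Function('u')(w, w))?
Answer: Mul(Rational(1, 4), Pow(5894, Rational(1, 2))) ≈ 19.193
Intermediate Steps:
Function('u')(f, A) = Add(Mul(-2, f), Mul(2, f, Pow(Add(5, f), -1))) (Function('u')(f, A) = Add(Mul(-2, f), Mul(Mul(2, f), Pow(Add(5, f), -1))) = Add(Mul(-2, f), Mul(2, f, Pow(Add(5, f), -1))))
Function('F')(w) = Add(w, Mul(-2, w, Pow(Add(5, w), -1), Add(4, w)))
Pow(Add(Function('F')(11), 378), Rational(1, 2)) = Pow(Add(Mul(11, Pow(Add(5, 11), -1), Add(-3, Mul(-1, 11))), 378), Rational(1, 2)) = Pow(Add(Mul(11, Pow(16, -1), Add(-3, -11)), 378), Rational(1, 2)) = Pow(Add(Mul(11, Rational(1, 16), -14), 378), Rational(1, 2)) = Pow(Add(Rational(-77, 8), 378), Rational(1, 2)) = Pow(Rational(2947, 8), Rational(1, 2)) = Mul(Rational(1, 4), Pow(5894, Rational(1, 2)))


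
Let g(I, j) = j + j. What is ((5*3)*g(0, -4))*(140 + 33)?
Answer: -20760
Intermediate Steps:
g(I, j) = 2*j
((5*3)*g(0, -4))*(140 + 33) = ((5*3)*(2*(-4)))*(140 + 33) = (15*(-8))*173 = -120*173 = -20760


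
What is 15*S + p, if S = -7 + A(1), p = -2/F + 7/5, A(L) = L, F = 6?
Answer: -1334/15 ≈ -88.933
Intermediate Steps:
p = 16/15 (p = -2/6 + 7/5 = -2*⅙ + 7*(⅕) = -⅓ + 7/5 = 16/15 ≈ 1.0667)
S = -6 (S = -7 + 1 = -6)
15*S + p = 15*(-6) + 16/15 = -90 + 16/15 = -1334/15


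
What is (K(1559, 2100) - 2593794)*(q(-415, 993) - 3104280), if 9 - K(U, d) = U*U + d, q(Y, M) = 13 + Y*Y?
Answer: 14737516219372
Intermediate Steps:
q(Y, M) = 13 + Y²
K(U, d) = 9 - d - U² (K(U, d) = 9 - (U*U + d) = 9 - (U² + d) = 9 - (d + U²) = 9 + (-d - U²) = 9 - d - U²)
(K(1559, 2100) - 2593794)*(q(-415, 993) - 3104280) = ((9 - 1*2100 - 1*1559²) - 2593794)*((13 + (-415)²) - 3104280) = ((9 - 2100 - 1*2430481) - 2593794)*((13 + 172225) - 3104280) = ((9 - 2100 - 2430481) - 2593794)*(172238 - 3104280) = (-2432572 - 2593794)*(-2932042) = -5026366*(-2932042) = 14737516219372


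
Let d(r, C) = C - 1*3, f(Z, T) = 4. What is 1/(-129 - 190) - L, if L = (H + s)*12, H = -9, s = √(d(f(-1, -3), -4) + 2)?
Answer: 34451/319 - 12*I*√5 ≈ 108.0 - 26.833*I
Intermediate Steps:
d(r, C) = -3 + C (d(r, C) = C - 3 = -3 + C)
s = I*√5 (s = √((-3 - 4) + 2) = √(-7 + 2) = √(-5) = I*√5 ≈ 2.2361*I)
L = -108 + 12*I*√5 (L = (-9 + I*√5)*12 = -108 + 12*I*√5 ≈ -108.0 + 26.833*I)
1/(-129 - 190) - L = 1/(-129 - 190) - (-108 + 12*I*√5) = 1/(-319) + (108 - 12*I*√5) = -1/319 + (108 - 12*I*√5) = 34451/319 - 12*I*√5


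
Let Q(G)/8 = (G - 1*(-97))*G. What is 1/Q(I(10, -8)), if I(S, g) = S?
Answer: 1/8560 ≈ 0.00011682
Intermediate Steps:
Q(G) = 8*G*(97 + G) (Q(G) = 8*((G - 1*(-97))*G) = 8*((G + 97)*G) = 8*((97 + G)*G) = 8*(G*(97 + G)) = 8*G*(97 + G))
1/Q(I(10, -8)) = 1/(8*10*(97 + 10)) = 1/(8*10*107) = 1/8560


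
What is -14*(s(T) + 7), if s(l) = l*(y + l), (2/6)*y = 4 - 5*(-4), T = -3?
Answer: 2800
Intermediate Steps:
y = 72 (y = 3*(4 - 5*(-4)) = 3*(4 + 20) = 3*24 = 72)
s(l) = l*(72 + l)
-14*(s(T) + 7) = -14*(-3*(72 - 3) + 7) = -14*(-3*69 + 7) = -14*(-207 + 7) = -14*(-200) = 2800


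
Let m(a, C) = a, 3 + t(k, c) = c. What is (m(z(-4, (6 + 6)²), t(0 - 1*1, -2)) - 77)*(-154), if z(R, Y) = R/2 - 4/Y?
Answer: 219065/18 ≈ 12170.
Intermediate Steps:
t(k, c) = -3 + c
z(R, Y) = R/2 - 4/Y (z(R, Y) = R*(½) - 4/Y = R/2 - 4/Y)
(m(z(-4, (6 + 6)²), t(0 - 1*1, -2)) - 77)*(-154) = (((½)*(-4) - 4/(6 + 6)²) - 77)*(-154) = ((-2 - 4/(12²)) - 77)*(-154) = ((-2 - 4/144) - 77)*(-154) = ((-2 - 4*1/144) - 77)*(-154) = ((-2 - 1/36) - 77)*(-154) = (-73/36 - 77)*(-154) = -2845/36*(-154) = 219065/18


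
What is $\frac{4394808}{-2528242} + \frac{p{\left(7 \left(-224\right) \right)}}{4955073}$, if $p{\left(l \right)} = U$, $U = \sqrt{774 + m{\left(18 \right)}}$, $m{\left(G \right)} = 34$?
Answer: $- \frac{2197404}{1264121} + \frac{2 \sqrt{202}}{4955073} \approx -1.7383$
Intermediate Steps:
$U = 2 \sqrt{202}$ ($U = \sqrt{774 + 34} = \sqrt{808} = 2 \sqrt{202} \approx 28.425$)
$p{\left(l \right)} = 2 \sqrt{202}$
$\frac{4394808}{-2528242} + \frac{p{\left(7 \left(-224\right) \right)}}{4955073} = \frac{4394808}{-2528242} + \frac{2 \sqrt{202}}{4955073} = 4394808 \left(- \frac{1}{2528242}\right) + 2 \sqrt{202} \cdot \frac{1}{4955073} = - \frac{2197404}{1264121} + \frac{2 \sqrt{202}}{4955073}$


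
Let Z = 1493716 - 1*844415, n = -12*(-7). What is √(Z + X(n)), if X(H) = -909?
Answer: 2*√162098 ≈ 805.23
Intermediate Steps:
n = 84
Z = 649301 (Z = 1493716 - 844415 = 649301)
√(Z + X(n)) = √(649301 - 909) = √648392 = 2*√162098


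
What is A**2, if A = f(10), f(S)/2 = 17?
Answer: 1156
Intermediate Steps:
f(S) = 34 (f(S) = 2*17 = 34)
A = 34
A**2 = 34**2 = 1156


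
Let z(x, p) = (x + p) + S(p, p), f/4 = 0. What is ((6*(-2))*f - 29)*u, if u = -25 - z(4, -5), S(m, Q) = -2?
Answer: 638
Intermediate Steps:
f = 0 (f = 4*0 = 0)
z(x, p) = -2 + p + x (z(x, p) = (x + p) - 2 = (p + x) - 2 = -2 + p + x)
u = -22 (u = -25 - (-2 - 5 + 4) = -25 - 1*(-3) = -25 + 3 = -22)
((6*(-2))*f - 29)*u = ((6*(-2))*0 - 29)*(-22) = (-12*0 - 29)*(-22) = (0 - 29)*(-22) = -29*(-22) = 638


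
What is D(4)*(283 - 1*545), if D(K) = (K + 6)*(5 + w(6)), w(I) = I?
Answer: -28820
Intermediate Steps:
D(K) = 66 + 11*K (D(K) = (K + 6)*(5 + 6) = (6 + K)*11 = 66 + 11*K)
D(4)*(283 - 1*545) = (66 + 11*4)*(283 - 1*545) = (66 + 44)*(283 - 545) = 110*(-262) = -28820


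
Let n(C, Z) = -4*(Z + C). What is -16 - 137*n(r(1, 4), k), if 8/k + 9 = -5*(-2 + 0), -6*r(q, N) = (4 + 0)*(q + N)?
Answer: 7624/3 ≈ 2541.3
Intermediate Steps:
r(q, N) = -2*N/3 - 2*q/3 (r(q, N) = -(4 + 0)*(q + N)/6 = -2*(N + q)/3 = -(4*N + 4*q)/6 = -2*N/3 - 2*q/3)
k = 8 (k = 8/(-9 - 5*(-2 + 0)) = 8/(-9 - 5*(-2)) = 8/(-9 + 10) = 8/1 = 8*1 = 8)
n(C, Z) = -4*C - 4*Z (n(C, Z) = -4*(C + Z) = -4*C - 4*Z)
-16 - 137*n(r(1, 4), k) = -16 - 137*(-4*(-⅔*4 - ⅔*1) - 4*8) = -16 - 137*(-4*(-8/3 - ⅔) - 32) = -16 - 137*(-4*(-10/3) - 32) = -16 - 137*(40/3 - 32) = -16 - 137*(-56/3) = -16 + 7672/3 = 7624/3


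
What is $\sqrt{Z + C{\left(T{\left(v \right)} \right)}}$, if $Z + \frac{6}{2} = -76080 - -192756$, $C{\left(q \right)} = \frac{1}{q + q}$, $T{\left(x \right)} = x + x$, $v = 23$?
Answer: $\frac{\sqrt{246880091}}{46} \approx 341.57$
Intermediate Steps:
$T{\left(x \right)} = 2 x$
$C{\left(q \right)} = \frac{1}{2 q}$
$Z = 116673$ ($Z = -3 - -116676 = -3 + \left(-76080 + 192756\right) = -3 + 116676 = 116673$)
$\sqrt{Z + C{\left(T{\left(v \right)} \right)}} = \sqrt{116673 + \frac{1}{2 \cdot 2 \cdot 23}} = \sqrt{116673 + \frac{1}{2 \cdot 46}} = \sqrt{116673 + \frac{1}{2} \cdot \frac{1}{46}} = \sqrt{116673 + \frac{1}{92}} = \sqrt{\frac{10733917}{92}} = \frac{\sqrt{246880091}}{46}$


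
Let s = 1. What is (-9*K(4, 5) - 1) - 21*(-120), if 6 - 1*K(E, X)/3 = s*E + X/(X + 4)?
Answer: 2480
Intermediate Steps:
K(E, X) = 18 - 3*E - 3*X/(4 + X) (K(E, X) = 18 - 3*(1*E + X/(X + 4)) = 18 - 3*(E + X/(4 + X)) = 18 + (-3*E - 3*X/(4 + X)) = 18 - 3*E - 3*X/(4 + X))
(-9*K(4, 5) - 1) - 21*(-120) = (-27*(24 - 4*4 + 5*5 - 1*4*5)/(4 + 5) - 1) - 21*(-120) = (-27*(24 - 16 + 25 - 20)/9 - 1) + 2520 = (-27*13/9 - 1) + 2520 = (-9*13/3 - 1) + 2520 = (-39 - 1) + 2520 = -40 + 2520 = 2480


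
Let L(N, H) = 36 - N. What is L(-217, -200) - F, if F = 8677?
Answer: -8424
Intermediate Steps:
L(-217, -200) - F = (36 - 1*(-217)) - 1*8677 = (36 + 217) - 8677 = 253 - 8677 = -8424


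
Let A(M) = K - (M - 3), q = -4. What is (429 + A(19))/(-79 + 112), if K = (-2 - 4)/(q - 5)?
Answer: 1241/99 ≈ 12.535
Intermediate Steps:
K = ⅔ (K = (-2 - 4)/(-4 - 5) = -6/(-9) = -6*(-⅑) = ⅔ ≈ 0.66667)
A(M) = 11/3 - M (A(M) = ⅔ - (M - 3) = ⅔ - (-3 + M) = ⅔ + (3 - M) = 11/3 - M)
(429 + A(19))/(-79 + 112) = (429 + (11/3 - 1*19))/(-79 + 112) = (429 + (11/3 - 19))/33 = (429 - 46/3)*(1/33) = (1241/3)*(1/33) = 1241/99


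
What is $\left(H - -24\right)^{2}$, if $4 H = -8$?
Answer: $484$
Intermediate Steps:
$H = -2$ ($H = \frac{1}{4} \left(-8\right) = -2$)
$\left(H - -24\right)^{2} = \left(-2 - -24\right)^{2} = \left(-2 + 24\right)^{2} = 22^{2} = 484$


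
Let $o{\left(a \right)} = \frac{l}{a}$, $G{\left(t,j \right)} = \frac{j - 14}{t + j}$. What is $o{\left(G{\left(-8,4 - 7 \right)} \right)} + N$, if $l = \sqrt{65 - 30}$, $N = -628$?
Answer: $-628 + \frac{11 \sqrt{35}}{17} \approx -624.17$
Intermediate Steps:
$G{\left(t,j \right)} = \frac{-14 + j}{j + t}$
$l = \sqrt{35} \approx 5.9161$
$o{\left(a \right)} = \frac{\sqrt{35}}{a}$
$o{\left(G{\left(-8,4 - 7 \right)} \right)} + N = \frac{\sqrt{35}}{\frac{1}{\left(4 - 7\right) - 8} \left(-14 + \left(4 - 7\right)\right)} - 628 = \frac{\sqrt{35}}{\frac{1}{-3 - 8} \left(-14 - 3\right)} - 628 = \frac{\sqrt{35}}{\frac{1}{-11} \left(-17\right)} - 628 = \frac{\sqrt{35}}{\left(- \frac{1}{11}\right) \left(-17\right)} - 628 = \frac{\sqrt{35}}{\frac{17}{11}} - 628 = \sqrt{35} \cdot \frac{11}{17} - 628 = \frac{11 \sqrt{35}}{17} - 628 = -628 + \frac{11 \sqrt{35}}{17}$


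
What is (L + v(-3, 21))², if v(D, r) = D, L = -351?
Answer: 125316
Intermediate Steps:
(L + v(-3, 21))² = (-351 - 3)² = (-354)² = 125316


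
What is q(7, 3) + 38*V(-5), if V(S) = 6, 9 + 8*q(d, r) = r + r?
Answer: 1821/8 ≈ 227.63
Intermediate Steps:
q(d, r) = -9/8 + r/4 (q(d, r) = -9/8 + (r + r)/8 = -9/8 + (2*r)/8 = -9/8 + r/4)
q(7, 3) + 38*V(-5) = (-9/8 + (¼)*3) + 38*6 = (-9/8 + ¾) + 228 = -3/8 + 228 = 1821/8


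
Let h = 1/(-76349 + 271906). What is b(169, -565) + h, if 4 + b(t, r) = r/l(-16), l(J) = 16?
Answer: -123005337/3128912 ≈ -39.313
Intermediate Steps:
h = 1/195557 ≈ 5.1136e-6
b(t, r) = -4 + r/16
b(169, -565) + h = (-4 + (1/16)*(-565)) + 1/195557 = (-4 - 565/16) + 1/195557 = -629/16 + 1/195557 = -123005337/3128912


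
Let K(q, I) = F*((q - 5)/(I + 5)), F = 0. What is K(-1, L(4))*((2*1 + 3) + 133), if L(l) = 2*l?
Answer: 0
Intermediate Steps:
K(q, I) = 0 (K(q, I) = 0*((q - 5)/(I + 5)) = 0*((-5 + q)/(5 + I)) = 0)
K(-1, L(4))*((2*1 + 3) + 133) = 0*((2*1 + 3) + 133) = 0*((2 + 3) + 133) = 0*(5 + 133) = 0*138 = 0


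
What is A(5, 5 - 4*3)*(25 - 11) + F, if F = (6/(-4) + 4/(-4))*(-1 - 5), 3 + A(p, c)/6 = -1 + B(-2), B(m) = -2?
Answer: -489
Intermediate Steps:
A(p, c) = -36 (A(p, c) = -18 + 6*(-1 - 2) = -18 + 6*(-3) = -18 - 18 = -36)
F = 15 (F = (6*(-¼) + 4*(-¼))*(-6) = (-3/2 - 1)*(-6) = -5/2*(-6) = 15)
A(5, 5 - 4*3)*(25 - 11) + F = -36*(25 - 11) + 15 = -36*14 + 15 = -504 + 15 = -489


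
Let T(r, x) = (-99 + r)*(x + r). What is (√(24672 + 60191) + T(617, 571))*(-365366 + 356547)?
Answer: -5427071496 - 8819*√84863 ≈ -5.4296e+9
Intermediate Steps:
T(r, x) = (-99 + r)*(r + x)
(√(24672 + 60191) + T(617, 571))*(-365366 + 356547) = (√(24672 + 60191) + (617² - 99*617 - 99*571 + 617*571))*(-365366 + 356547) = (√84863 + (380689 - 61083 - 56529 + 352307))*(-8819) = (√84863 + 615384)*(-8819) = (615384 + √84863)*(-8819) = -5427071496 - 8819*√84863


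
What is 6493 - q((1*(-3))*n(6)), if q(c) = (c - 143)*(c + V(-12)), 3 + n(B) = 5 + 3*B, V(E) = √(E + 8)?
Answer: -5687 + 406*I ≈ -5687.0 + 406.0*I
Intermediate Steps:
V(E) = √(8 + E)
n(B) = 2 + 3*B (n(B) = -3 + (5 + 3*B) = 2 + 3*B)
q(c) = (-143 + c)*(c + 2*I) (q(c) = (c - 143)*(c + √(8 - 12)) = (-143 + c)*(c + √(-4)) = (-143 + c)*(c + 2*I))
6493 - q((1*(-3))*n(6)) = 6493 - (((1*(-3))*(2 + 3*6))² - 286*I + ((1*(-3))*(2 + 3*6))*(-143 + 2*I)) = 6493 - ((-3*(2 + 18))² - 286*I + (-3*(2 + 18))*(-143 + 2*I)) = 6493 - ((-3*20)² - 286*I + (-3*20)*(-143 + 2*I)) = 6493 - ((-60)² - 286*I - 60*(-143 + 2*I)) = 6493 - (3600 - 286*I + (8580 - 120*I)) = 6493 - (12180 - 406*I) = 6493 + (-12180 + 406*I) = -5687 + 406*I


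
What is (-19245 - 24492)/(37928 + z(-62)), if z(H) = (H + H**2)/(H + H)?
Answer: -29158/25265 ≈ -1.1541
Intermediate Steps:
z(H) = (H + H**2)/(2*H) (z(H) = (H + H**2)/((2*H)) = (H + H**2)*(1/(2*H)) = (H + H**2)/(2*H))
(-19245 - 24492)/(37928 + z(-62)) = (-19245 - 24492)/(37928 + (1/2 + (1/2)*(-62))) = -43737/(37928 + (1/2 - 31)) = -43737/(37928 - 61/2) = -43737/75795/2 = -43737*2/75795 = -29158/25265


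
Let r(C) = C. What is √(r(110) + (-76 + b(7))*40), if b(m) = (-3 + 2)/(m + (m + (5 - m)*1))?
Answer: 20*I*√66/3 ≈ 54.16*I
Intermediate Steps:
b(m) = -1/(5 + m) (b(m) = -1/(m + (m + (5 - m))) = -1/(m + 5) = -1/(5 + m))
√(r(110) + (-76 + b(7))*40) = √(110 + (-76 - 1/(5 + 7))*40) = √(110 + (-76 - 1/12)*40) = √(110 - 913/12*40) = √(110 - 9130/3) = √(-8800/3) = 20*I*√66/3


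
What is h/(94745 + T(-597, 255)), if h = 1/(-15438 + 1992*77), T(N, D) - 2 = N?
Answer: 1/12987615900 ≈ 7.6996e-11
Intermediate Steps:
T(N, D) = 2 + N
h = 1/137946 (h = 1/(-15438 + 153384) = 1/137946 ≈ 7.2492e-6)
h/(94745 + T(-597, 255)) = 1/(137946*(94745 + (2 - 597))) = 1/(137946*(94745 - 595)) = (1/137946)/94150 = (1/137946)*(1/94150) = 1/12987615900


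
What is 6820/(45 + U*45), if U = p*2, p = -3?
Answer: -1364/45 ≈ -30.311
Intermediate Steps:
U = -6 (U = -3*2 = -6)
6820/(45 + U*45) = 6820/(45 - 6*45) = 6820/(45 - 270) = 6820/(-225) = 6820*(-1/225) = -1364/45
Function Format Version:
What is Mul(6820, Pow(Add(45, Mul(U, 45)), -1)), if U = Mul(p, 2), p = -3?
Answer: Rational(-1364, 45) ≈ -30.311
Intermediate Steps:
U = -6 (U = Mul(-3, 2) = -6)
Mul(6820, Pow(Add(45, Mul(U, 45)), -1)) = Mul(6820, Pow(Add(45, Mul(-6, 45)), -1)) = Mul(6820, Pow(Add(45, -270), -1)) = Mul(6820, Pow(-225, -1)) = Mul(6820, Rational(-1, 225)) = Rational(-1364, 45)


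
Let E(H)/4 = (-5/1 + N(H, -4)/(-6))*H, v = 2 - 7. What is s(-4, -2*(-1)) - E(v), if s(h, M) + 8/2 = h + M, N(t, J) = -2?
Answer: -298/3 ≈ -99.333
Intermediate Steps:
s(h, M) = -4 + M + h (s(h, M) = -4 + (h + M) = -4 + (M + h) = -4 + M + h)
v = -5
E(H) = -56*H/3 (E(H) = 4*((-5/1 - 2/(-6))*H) = 4*((-5*1 - 2*(-⅙))*H) = 4*((-5 + ⅓)*H) = 4*(-14*H/3) = -56*H/3)
s(-4, -2*(-1)) - E(v) = (-4 - 2*(-1) - 4) - (-56)*(-5)/3 = (-4 + 2 - 4) - 1*280/3 = -6 - 280/3 = -298/3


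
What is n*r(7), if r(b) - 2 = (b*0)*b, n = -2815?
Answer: -5630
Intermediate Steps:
r(b) = 2 (r(b) = 2 + (b*0)*b = 2 + 0*b = 2 + 0 = 2)
n*r(7) = -2815*2 = -5630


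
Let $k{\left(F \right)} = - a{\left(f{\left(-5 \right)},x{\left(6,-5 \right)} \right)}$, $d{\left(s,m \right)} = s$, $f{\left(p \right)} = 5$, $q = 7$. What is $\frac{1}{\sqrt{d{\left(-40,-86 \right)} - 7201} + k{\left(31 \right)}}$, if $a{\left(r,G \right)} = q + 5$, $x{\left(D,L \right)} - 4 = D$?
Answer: $- \frac{12}{7385} - \frac{i \sqrt{7241}}{7385} \approx -0.0016249 - 0.011523 i$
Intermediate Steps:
$x{\left(D,L \right)} = 4 + D$
$a{\left(r,G \right)} = 12$ ($a{\left(r,G \right)} = 7 + 5 = 12$)
$k{\left(F \right)} = -12$ ($k{\left(F \right)} = \left(-1\right) 12 = -12$)
$\frac{1}{\sqrt{d{\left(-40,-86 \right)} - 7201} + k{\left(31 \right)}} = \frac{1}{\sqrt{-40 - 7201} - 12} = \frac{1}{\sqrt{-7241} - 12} = \frac{1}{i \sqrt{7241} - 12} = \frac{1}{-12 + i \sqrt{7241}}$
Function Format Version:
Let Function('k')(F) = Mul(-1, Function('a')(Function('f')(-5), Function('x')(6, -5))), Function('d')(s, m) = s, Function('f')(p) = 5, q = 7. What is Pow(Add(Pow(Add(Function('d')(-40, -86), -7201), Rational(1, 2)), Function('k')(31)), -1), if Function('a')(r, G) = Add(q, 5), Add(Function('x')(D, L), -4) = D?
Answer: Add(Rational(-12, 7385), Mul(Rational(-1, 7385), I, Pow(7241, Rational(1, 2)))) ≈ Add(-0.0016249, Mul(-0.011523, I))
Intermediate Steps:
Function('x')(D, L) = Add(4, D)
Function('a')(r, G) = 12 (Function('a')(r, G) = Add(7, 5) = 12)
Function('k')(F) = -12 (Function('k')(F) = Mul(-1, 12) = -12)
Pow(Add(Pow(Add(Function('d')(-40, -86), -7201), Rational(1, 2)), Function('k')(31)), -1) = Pow(Add(Pow(Add(-40, -7201), Rational(1, 2)), -12), -1) = Pow(Add(Pow(-7241, Rational(1, 2)), -12), -1) = Pow(Add(Mul(I, Pow(7241, Rational(1, 2))), -12), -1) = Pow(Add(-12, Mul(I, Pow(7241, Rational(1, 2)))), -1)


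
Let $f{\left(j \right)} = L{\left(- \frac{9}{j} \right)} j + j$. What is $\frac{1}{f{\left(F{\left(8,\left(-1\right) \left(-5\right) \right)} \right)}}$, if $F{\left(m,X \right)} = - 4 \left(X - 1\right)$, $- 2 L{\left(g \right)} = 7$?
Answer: $\frac{1}{40} \approx 0.025$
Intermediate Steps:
$L{\left(g \right)} = - \frac{7}{2}$ ($L{\left(g \right)} = \left(- \frac{1}{2}\right) 7 = - \frac{7}{2}$)
$F{\left(m,X \right)} = 4 - 4 X$ ($F{\left(m,X \right)} = - 4 \left(-1 + X\right) = 4 - 4 X$)
$f{\left(j \right)} = - \frac{5 j}{2}$ ($f{\left(j \right)} = - \frac{7 j}{2} + j = - \frac{5 j}{2}$)
$\frac{1}{f{\left(F{\left(8,\left(-1\right) \left(-5\right) \right)} \right)}} = \frac{1}{\left(- \frac{5}{2}\right) \left(4 - 4 \left(\left(-1\right) \left(-5\right)\right)\right)} = \frac{1}{\left(- \frac{5}{2}\right) \left(4 - 20\right)} = \frac{1}{\left(- \frac{5}{2}\right) \left(-16\right)} = \frac{1}{40}$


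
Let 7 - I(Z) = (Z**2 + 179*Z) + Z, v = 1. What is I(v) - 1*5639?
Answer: -5813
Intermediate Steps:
I(Z) = 7 - Z**2 - 180*Z (I(Z) = 7 - ((Z**2 + 179*Z) + Z) = 7 - (Z**2 + 180*Z) = 7 + (-Z**2 - 180*Z) = 7 - Z**2 - 180*Z)
I(v) - 1*5639 = (7 - 1*1**2 - 180*1) - 1*5639 = (7 - 1*1 - 180) - 5639 = (7 - 1 - 180) - 5639 = -174 - 5639 = -5813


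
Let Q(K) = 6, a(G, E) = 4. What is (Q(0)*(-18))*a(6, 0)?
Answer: -432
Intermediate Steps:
(Q(0)*(-18))*a(6, 0) = (6*(-18))*4 = -108*4 = -432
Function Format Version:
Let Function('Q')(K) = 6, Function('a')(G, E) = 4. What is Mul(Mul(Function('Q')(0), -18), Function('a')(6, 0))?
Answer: -432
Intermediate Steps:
Mul(Mul(Function('Q')(0), -18), Function('a')(6, 0)) = Mul(Mul(6, -18), 4) = Mul(-108, 4) = -432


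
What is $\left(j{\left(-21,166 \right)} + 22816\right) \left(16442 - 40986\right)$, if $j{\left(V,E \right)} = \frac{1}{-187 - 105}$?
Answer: $- \frac{40879694856}{73} \approx -5.6 \cdot 10^{8}$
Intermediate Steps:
$j{\left(V,E \right)} = - \frac{1}{292}$ ($j{\left(V,E \right)} = \frac{1}{-292} = - \frac{1}{292}$)
$\left(j{\left(-21,166 \right)} + 22816\right) \left(16442 - 40986\right) = \left(- \frac{1}{292} + 22816\right) \left(16442 - 40986\right) = \frac{6662271}{292} \left(-24544\right) = - \frac{40879694856}{73}$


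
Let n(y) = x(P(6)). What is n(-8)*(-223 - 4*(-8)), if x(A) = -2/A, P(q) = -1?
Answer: -382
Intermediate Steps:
n(y) = 2 (n(y) = -2/(-1) = -2*(-1) = 2)
n(-8)*(-223 - 4*(-8)) = 2*(-223 - 4*(-8)) = 2*(-223 + 32) = 2*(-191) = -382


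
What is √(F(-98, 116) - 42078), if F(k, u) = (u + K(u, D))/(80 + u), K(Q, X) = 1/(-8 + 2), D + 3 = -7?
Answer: I*√296898198/84 ≈ 205.13*I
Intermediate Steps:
D = -10 (D = -3 - 7 = -10)
K(Q, X) = -⅙ (K(Q, X) = 1/(-6) = -⅙)
F(k, u) = (-⅙ + u)/(80 + u) (F(k, u) = (u - ⅙)/(80 + u) = (-⅙ + u)/(80 + u))
√(F(-98, 116) - 42078) = √((-⅙ + 116)/(80 + 116) - 42078) = √((695/6)/196 - 42078) = √((1/196)*(695/6) - 42078) = √(695/1176 - 42078) = √(-49483033/1176) = I*√296898198/84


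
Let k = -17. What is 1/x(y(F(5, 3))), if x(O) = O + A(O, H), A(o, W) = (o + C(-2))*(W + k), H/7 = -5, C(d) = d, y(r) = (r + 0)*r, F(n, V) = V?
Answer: -1/355 ≈ -0.0028169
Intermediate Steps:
y(r) = r**2 (y(r) = r*r = r**2)
H = -35 (H = 7*(-5) = -35)
A(o, W) = (-17 + W)*(-2 + o) (A(o, W) = (o - 2)*(W - 17) = (-2 + o)*(-17 + W) = (-17 + W)*(-2 + o))
x(O) = 104 - 51*O (x(O) = O + (34 - 17*O - 2*(-35) - 35*O) = O + (34 - 17*O + 70 - 35*O) = O + (104 - 52*O) = 104 - 51*O)
1/x(y(F(5, 3))) = 1/(104 - 51*3**2) = 1/(104 - 51*9) = 1/(104 - 459) = 1/(-355) = -1/355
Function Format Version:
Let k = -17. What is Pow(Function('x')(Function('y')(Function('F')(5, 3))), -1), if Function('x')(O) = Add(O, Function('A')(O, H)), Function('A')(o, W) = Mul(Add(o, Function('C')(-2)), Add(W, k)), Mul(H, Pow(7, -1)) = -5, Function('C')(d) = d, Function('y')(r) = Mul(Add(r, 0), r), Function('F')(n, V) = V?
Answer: Rational(-1, 355) ≈ -0.0028169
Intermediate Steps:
Function('y')(r) = Pow(r, 2) (Function('y')(r) = Mul(r, r) = Pow(r, 2))
H = -35 (H = Mul(7, -5) = -35)
Function('A')(o, W) = Mul(Add(-17, W), Add(-2, o)) (Function('A')(o, W) = Mul(Add(o, -2), Add(W, -17)) = Mul(Add(-2, o), Add(-17, W)) = Mul(Add(-17, W), Add(-2, o)))
Function('x')(O) = Add(104, Mul(-51, O)) (Function('x')(O) = Add(O, Add(34, Mul(-17, O), Mul(-2, -35), Mul(-35, O))) = Add(O, Add(34, Mul(-17, O), 70, Mul(-35, O))) = Add(O, Add(104, Mul(-52, O))) = Add(104, Mul(-51, O)))
Pow(Function('x')(Function('y')(Function('F')(5, 3))), -1) = Pow(Add(104, Mul(-51, Pow(3, 2))), -1) = Pow(Add(104, Mul(-51, 9)), -1) = Pow(Add(104, -459), -1) = Pow(-355, -1) = Rational(-1, 355)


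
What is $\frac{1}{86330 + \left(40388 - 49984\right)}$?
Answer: $\frac{1}{76734} \approx 1.3032 \cdot 10^{-5}$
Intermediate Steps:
$\frac{1}{86330 + \left(40388 - 49984\right)} = \frac{1}{86330 - 9596} = \frac{1}{76734}$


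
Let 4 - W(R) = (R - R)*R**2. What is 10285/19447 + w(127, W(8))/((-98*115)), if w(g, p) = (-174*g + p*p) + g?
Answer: 108574167/43833538 ≈ 2.4770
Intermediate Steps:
W(R) = 4 (W(R) = 4 - (R - R)*R**2 = 4 - 0*R**2 = 4 - 1*0 = 4 + 0 = 4)
w(g, p) = p**2 - 173*g (w(g, p) = (-174*g + p**2) + g = (p**2 - 174*g) + g = p**2 - 173*g)
10285/19447 + w(127, W(8))/((-98*115)) = 10285/19447 + (4**2 - 173*127)/((-98*115)) = 10285*(1/19447) + (16 - 21971)/(-11270) = 10285/19447 - 21955*(-1/11270) = 10285/19447 + 4391/2254 = 108574167/43833538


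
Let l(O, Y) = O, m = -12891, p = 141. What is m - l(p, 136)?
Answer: -13032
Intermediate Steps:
m - l(p, 136) = -12891 - 1*141 = -12891 - 141 = -13032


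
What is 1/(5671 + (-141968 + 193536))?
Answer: 1/57239 ≈ 1.7471e-5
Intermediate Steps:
1/(5671 + (-141968 + 193536)) = 1/(5671 + 51568) = 1/57239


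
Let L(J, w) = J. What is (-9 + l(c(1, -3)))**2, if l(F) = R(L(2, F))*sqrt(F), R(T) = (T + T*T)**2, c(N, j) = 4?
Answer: 3969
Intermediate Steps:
R(T) = (T + T**2)**2
l(F) = 36*sqrt(F) (l(F) = (2**2*(1 + 2)**2)*sqrt(F) = (4*3**2)*sqrt(F) = (4*9)*sqrt(F) = 36*sqrt(F))
(-9 + l(c(1, -3)))**2 = (-9 + 36*sqrt(4))**2 = (-9 + 36*2)**2 = (-9 + 72)**2 = 63**2 = 3969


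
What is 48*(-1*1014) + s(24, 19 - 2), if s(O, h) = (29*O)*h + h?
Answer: -36823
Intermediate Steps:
s(O, h) = h + 29*O*h (s(O, h) = 29*O*h + h = h + 29*O*h)
48*(-1*1014) + s(24, 19 - 2) = 48*(-1*1014) + (19 - 2)*(1 + 29*24) = 48*(-1014) + 17*(1 + 696) = -48672 + 17*697 = -48672 + 11849 = -36823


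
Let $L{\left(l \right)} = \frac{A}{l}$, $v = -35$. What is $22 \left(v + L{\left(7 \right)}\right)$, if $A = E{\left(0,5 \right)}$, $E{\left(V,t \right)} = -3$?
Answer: $- \frac{5456}{7} \approx -779.43$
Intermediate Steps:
$A = -3$
$L{\left(l \right)} = - \frac{3}{l}$
$22 \left(v + L{\left(7 \right)}\right) = 22 \left(-35 - \frac{3}{7}\right) = 22 \left(- \frac{248}{7}\right) = - \frac{5456}{7}$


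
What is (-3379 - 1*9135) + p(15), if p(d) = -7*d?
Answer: -12619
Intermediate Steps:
(-3379 - 1*9135) + p(15) = (-3379 - 1*9135) - 7*15 = (-3379 - 9135) - 105 = -12514 - 105 = -12619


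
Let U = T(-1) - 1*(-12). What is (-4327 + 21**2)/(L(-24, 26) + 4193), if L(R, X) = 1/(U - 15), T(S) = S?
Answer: -15544/16771 ≈ -0.92684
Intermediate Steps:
U = 11 (U = -1 - 1*(-12) = -1 + 12 = 11)
L(R, X) = -1/4 (L(R, X) = 1/(11 - 15) = 1/(-4) = -1/4)
(-4327 + 21**2)/(L(-24, 26) + 4193) = (-4327 + 21**2)/(-1/4 + 4193) = (-4327 + 441)/(16771/4) = -3886*4/16771 = -15544/16771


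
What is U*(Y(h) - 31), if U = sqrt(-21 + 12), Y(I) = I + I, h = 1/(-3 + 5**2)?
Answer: -1020*I/11 ≈ -92.727*I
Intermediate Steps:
h = 1/22 (h = 1/(-3 + 25) = 1/22 ≈ 0.045455)
Y(I) = 2*I
U = 3*I (U = sqrt(-9) = 3*I ≈ 3.0*I)
U*(Y(h) - 31) = (3*I)*(2*(1/22) - 31) = (3*I)*(1/11 - 31) = (3*I)*(-340/11) = -1020*I/11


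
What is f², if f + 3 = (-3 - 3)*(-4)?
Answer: 441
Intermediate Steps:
f = 21 (f = -3 + (-3 - 3)*(-4) = -3 - 6*(-4) = -3 + 24 = 21)
f² = 21² = 441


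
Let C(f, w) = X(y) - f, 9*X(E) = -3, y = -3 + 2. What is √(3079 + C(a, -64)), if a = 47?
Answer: √27285/3 ≈ 55.061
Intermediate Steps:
y = -1
X(E) = -⅓ (X(E) = (⅑)*(-3) = -⅓)
C(f, w) = -⅓ - f
√(3079 + C(a, -64)) = √(3079 + (-⅓ - 1*47)) = √(3079 + (-⅓ - 47)) = √(3079 - 142/3) = √(9095/3) = √27285/3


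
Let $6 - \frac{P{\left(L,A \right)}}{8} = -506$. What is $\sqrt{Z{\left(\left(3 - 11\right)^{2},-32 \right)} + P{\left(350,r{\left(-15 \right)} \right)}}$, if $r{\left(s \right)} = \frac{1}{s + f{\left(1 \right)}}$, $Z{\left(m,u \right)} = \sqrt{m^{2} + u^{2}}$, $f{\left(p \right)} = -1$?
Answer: $4 \sqrt{256 + 2 \sqrt{5}} \approx 64.557$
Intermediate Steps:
$r{\left(s \right)} = \frac{1}{-1 + s}$ ($r{\left(s \right)} = \frac{1}{s - 1} = \frac{1}{-1 + s}$)
$P{\left(L,A \right)} = 4096$ ($P{\left(L,A \right)} = 48 - -4048 = 48 + 4048 = 4096$)
$\sqrt{Z{\left(\left(3 - 11\right)^{2},-32 \right)} + P{\left(350,r{\left(-15 \right)} \right)}} = \sqrt{\sqrt{\left(\left(3 - 11\right)^{2}\right)^{2} + \left(-32\right)^{2}} + 4096} = \sqrt{\sqrt{\left(\left(-8\right)^{2}\right)^{2} + 1024} + 4096} = \sqrt{\sqrt{64^{2} + 1024} + 4096} = \sqrt{\sqrt{4096 + 1024} + 4096} = \sqrt{\sqrt{5120} + 4096} = \sqrt{32 \sqrt{5} + 4096} = \sqrt{4096 + 32 \sqrt{5}}$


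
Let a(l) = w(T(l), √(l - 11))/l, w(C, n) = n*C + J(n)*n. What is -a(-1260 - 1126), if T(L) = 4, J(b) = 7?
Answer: 11*I*√2397/2386 ≈ 0.22571*I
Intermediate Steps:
w(C, n) = 7*n + C*n (w(C, n) = n*C + 7*n = C*n + 7*n = 7*n + C*n)
a(l) = 11*√(-11 + l)/l (a(l) = (√(l - 11)*(7 + 4))/l = (√(-11 + l)*11)/l = (11*√(-11 + l))/l = 11*√(-11 + l)/l)
-a(-1260 - 1126) = -11*√(-11 + (-1260 - 1126))/(-1260 - 1126) = -11*√(-11 - 2386)/(-2386) = -11*(-1)*√(-2397)/2386 = -11*(-1)*I*√2397/2386 = -(-11)*I*√2397/2386 = 11*I*√2397/2386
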